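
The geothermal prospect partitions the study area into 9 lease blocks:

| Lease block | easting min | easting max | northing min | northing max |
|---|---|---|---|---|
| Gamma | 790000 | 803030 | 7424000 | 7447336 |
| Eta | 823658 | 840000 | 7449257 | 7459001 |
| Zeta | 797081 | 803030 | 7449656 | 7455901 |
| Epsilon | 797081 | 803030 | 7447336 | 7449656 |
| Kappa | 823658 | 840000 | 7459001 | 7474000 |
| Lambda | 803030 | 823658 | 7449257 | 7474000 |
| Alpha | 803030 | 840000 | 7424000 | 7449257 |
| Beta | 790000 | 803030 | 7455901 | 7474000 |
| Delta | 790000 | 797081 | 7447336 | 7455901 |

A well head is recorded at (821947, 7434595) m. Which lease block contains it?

Alpha

The point has easting = 821947 and northing = 7434595.
Only Alpha satisfies 803030 ≤ easting ≤ 840000 and 7424000 ≤ northing ≤ 7449257.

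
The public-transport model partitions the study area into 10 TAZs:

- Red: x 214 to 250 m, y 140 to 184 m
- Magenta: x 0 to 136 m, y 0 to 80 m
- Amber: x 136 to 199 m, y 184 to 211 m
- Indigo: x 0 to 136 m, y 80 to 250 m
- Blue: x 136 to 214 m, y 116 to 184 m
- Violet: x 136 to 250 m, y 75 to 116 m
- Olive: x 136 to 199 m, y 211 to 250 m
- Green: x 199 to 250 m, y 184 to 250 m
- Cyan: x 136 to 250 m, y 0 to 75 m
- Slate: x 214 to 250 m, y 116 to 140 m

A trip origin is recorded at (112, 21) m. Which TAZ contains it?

Magenta

The point has x = 112 and y = 21.
Only Magenta satisfies 0 ≤ x ≤ 136 and 0 ≤ y ≤ 80.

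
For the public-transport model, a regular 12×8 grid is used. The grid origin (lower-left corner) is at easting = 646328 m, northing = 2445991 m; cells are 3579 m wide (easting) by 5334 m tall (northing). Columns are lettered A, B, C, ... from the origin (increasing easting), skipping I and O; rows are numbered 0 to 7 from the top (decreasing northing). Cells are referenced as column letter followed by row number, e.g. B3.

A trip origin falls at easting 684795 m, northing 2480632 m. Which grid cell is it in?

Column index: ⌊(684795 − 646328) / 3579⌋ = ⌊10.748⌋ = 10 → column L
Row offset from origin: ⌊(2480632 − 2445991) / 5334⌋ = ⌊6.494⌋ = 6 → row 1 (counted from top)

L1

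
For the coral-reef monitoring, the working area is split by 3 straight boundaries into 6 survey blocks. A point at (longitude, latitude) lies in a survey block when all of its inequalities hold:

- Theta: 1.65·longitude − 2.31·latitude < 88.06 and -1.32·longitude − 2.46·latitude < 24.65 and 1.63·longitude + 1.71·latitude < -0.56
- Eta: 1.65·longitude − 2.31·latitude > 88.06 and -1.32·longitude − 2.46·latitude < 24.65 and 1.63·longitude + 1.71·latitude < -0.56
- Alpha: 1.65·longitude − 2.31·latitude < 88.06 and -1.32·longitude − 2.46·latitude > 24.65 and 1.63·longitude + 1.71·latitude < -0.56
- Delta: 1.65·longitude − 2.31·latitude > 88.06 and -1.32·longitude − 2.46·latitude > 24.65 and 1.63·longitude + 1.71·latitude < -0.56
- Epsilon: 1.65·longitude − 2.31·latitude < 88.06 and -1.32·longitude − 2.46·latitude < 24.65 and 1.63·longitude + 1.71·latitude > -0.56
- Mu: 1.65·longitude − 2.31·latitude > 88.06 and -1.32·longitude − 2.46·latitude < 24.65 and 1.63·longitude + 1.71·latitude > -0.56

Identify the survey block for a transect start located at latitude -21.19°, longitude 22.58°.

Epsilon

1.65·22.58 − 2.31·-21.19 = 86.206, which is < 88.06
-1.32·22.58 − 2.46·-21.19 = 22.322, which is < 24.65
1.63·22.58 + 1.71·-21.19 = 0.570, which is > -0.56
This sign pattern matches Epsilon.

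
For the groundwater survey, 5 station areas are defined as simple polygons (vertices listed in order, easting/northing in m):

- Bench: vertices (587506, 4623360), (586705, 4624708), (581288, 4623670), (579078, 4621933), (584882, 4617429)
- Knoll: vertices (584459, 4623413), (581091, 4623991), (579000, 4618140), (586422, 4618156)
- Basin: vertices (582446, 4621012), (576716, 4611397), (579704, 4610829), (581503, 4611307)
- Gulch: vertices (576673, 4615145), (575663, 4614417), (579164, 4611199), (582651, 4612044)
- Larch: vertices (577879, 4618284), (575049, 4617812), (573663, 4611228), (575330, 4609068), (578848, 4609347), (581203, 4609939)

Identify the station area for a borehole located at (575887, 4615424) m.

Larch

Cast a ray rightward from (575887, 4615424). For each polygon, the edges (by vertex number in listed order) whose endpoints lie on opposite sides of northing = 4615424, where each meets that height, and whether that is right or left of the point:
Bench: no edge straddles that height → 0 crossings.
Knoll: no edge straddles that height → 0 crossings.
Basin: 1–2 at easting≈579115.9 (right), 4–1 at easting≈581903.0 (right) → 2 crossings.
Gulch: no edge straddles that height → 0 crossings.
Larch: 2–3 at easting≈574546.3 (left), 6–1 at easting≈579018.2 (right) → 1 crossing.
Only Larch has an odd count, so the point is inside Larch.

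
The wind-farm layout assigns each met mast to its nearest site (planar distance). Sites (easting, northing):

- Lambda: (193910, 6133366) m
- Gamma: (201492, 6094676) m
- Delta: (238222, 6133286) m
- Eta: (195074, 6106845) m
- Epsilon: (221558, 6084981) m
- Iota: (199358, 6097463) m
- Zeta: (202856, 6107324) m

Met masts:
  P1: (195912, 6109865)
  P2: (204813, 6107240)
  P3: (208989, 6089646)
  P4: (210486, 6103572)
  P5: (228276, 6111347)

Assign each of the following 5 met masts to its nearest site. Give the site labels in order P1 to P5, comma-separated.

Eta, Zeta, Gamma, Zeta, Delta

P1 → Eta (d²=9822644.00)
P2 → Zeta (d²=3836905.00)
P3 → Gamma (d²=81505909.00)
P4 → Zeta (d²=72294404.00)
P5 → Delta (d²=580242637.00)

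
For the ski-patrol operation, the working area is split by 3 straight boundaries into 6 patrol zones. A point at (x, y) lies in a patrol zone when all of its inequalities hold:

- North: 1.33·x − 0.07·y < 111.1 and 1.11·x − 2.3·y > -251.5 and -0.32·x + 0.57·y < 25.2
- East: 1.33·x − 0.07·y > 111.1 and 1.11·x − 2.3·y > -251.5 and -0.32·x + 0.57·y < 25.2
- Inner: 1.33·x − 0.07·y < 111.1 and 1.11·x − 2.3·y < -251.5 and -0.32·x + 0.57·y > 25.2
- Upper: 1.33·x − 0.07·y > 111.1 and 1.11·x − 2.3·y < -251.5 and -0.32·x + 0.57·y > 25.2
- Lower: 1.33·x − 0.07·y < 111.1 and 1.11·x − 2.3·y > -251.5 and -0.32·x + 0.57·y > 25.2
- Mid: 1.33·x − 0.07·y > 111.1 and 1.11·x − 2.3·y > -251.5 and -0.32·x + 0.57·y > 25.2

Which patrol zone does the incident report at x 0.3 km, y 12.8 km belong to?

1.33·0.3 − 0.07·12.8 = -0.497, which is < 111.1
1.11·0.3 − 2.3·12.8 = -29.107, which is > -251.5
-0.32·0.3 + 0.57·12.8 = 7.200, which is < 25.2
This sign pattern matches North.

North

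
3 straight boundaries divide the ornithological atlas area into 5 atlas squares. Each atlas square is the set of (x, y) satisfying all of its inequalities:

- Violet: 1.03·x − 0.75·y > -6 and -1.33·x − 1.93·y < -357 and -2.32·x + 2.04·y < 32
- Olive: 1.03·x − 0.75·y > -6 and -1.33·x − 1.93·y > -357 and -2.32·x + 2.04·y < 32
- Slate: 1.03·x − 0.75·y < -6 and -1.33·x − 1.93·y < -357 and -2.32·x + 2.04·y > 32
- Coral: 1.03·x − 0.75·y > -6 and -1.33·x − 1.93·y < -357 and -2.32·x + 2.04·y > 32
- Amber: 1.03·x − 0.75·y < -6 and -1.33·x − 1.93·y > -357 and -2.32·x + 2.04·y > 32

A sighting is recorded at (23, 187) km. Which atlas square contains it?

1.03·23 − 0.75·187 = -116.560, which is < -6
-1.33·23 − 1.93·187 = -391.500, which is < -357
-2.32·23 + 2.04·187 = 328.120, which is > 32
This sign pattern matches Slate.

Slate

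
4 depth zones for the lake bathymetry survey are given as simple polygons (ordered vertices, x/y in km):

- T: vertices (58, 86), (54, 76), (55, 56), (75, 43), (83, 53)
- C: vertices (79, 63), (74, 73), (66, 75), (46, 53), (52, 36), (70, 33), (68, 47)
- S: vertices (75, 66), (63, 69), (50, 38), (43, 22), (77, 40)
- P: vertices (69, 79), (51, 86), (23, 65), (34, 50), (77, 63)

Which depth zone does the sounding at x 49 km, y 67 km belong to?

Cast a ray rightward from (49, 67). For each polygon, the edges (by vertex number in listed order) whose endpoints lie on opposite sides of y = 67, where each meets that height, and whether that is right or left of the point:
T: 2–3 at x≈54.5 (right), 5–1 at x≈72.4 (right) → 2 crossings.
C: 1–2 at x≈77.0 (right), 3–4 at x≈58.7 (right) → 2 crossings.
S: 1–2 at x≈71.0 (right), 2–3 at x≈62.2 (right) → 2 crossings.
P: 2–3 at x≈25.7 (left), 5–1 at x≈75.0 (right) → 1 crossing.
Only P has an odd count, so the point is inside P.

P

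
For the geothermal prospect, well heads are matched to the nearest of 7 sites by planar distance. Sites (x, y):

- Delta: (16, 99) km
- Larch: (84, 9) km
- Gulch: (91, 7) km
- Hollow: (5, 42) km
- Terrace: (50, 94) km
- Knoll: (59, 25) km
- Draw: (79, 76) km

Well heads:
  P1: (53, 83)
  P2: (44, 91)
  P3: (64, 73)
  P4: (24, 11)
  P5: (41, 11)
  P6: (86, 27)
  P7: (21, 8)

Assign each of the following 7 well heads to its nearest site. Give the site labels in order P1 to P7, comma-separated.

Terrace, Terrace, Draw, Hollow, Knoll, Larch, Hollow

P1 → Terrace (d²=130.00)
P2 → Terrace (d²=45.00)
P3 → Draw (d²=234.00)
P4 → Hollow (d²=1322.00)
P5 → Knoll (d²=520.00)
P6 → Larch (d²=328.00)
P7 → Hollow (d²=1412.00)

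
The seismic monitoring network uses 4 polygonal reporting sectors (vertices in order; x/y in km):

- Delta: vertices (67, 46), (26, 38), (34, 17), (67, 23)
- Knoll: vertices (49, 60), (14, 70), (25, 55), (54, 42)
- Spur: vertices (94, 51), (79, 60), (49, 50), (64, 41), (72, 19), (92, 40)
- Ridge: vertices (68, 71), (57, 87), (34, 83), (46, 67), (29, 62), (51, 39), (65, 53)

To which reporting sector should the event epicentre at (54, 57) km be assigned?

Ridge

Cast a ray rightward from (54, 57). For each polygon, the edges (by vertex number in listed order) whose endpoints lie on opposite sides of y = 57, where each meets that height, and whether that is right or left of the point:
Delta: no edge straddles that height → 0 crossings.
Knoll: 2–3 at x≈23.5 (left), 4–1 at x≈49.8 (left) → 0 crossings.
Spur: 1–2 at x≈84.0 (right), 2–3 at x≈70.0 (right) → 2 crossings.
Ridge: 5–6 at x≈33.8 (left), 7–1 at x≈65.7 (right) → 1 crossing.
Only Ridge has an odd count, so the point is inside Ridge.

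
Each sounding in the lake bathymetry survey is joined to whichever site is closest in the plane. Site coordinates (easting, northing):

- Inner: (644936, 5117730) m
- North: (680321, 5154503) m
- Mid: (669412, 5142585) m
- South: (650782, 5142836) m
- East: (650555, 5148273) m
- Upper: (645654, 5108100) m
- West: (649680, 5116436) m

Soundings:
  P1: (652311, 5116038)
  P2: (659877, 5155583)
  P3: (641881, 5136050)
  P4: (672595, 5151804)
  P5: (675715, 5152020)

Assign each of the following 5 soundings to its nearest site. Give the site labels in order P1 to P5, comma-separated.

P1 → West (d²=7080565.00)
P2 → East (d²=140335784.00)
P3 → South (d²=125277597.00)
P4 → North (d²=66975677.00)
P5 → North (d²=27380525.00)

West, East, South, North, North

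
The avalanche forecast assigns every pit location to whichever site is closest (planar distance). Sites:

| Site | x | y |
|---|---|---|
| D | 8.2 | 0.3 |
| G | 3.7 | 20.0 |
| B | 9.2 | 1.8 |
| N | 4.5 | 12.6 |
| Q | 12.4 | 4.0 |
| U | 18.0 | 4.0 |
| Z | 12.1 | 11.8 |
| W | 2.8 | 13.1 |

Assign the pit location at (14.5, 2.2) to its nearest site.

Squared distances to each site:
D: 43.300; G: 433.480; B: 28.250; N: 208.160; Q: 7.650; U: 15.490; Z: 97.920; W: 255.700.
Minimum at Q.

Q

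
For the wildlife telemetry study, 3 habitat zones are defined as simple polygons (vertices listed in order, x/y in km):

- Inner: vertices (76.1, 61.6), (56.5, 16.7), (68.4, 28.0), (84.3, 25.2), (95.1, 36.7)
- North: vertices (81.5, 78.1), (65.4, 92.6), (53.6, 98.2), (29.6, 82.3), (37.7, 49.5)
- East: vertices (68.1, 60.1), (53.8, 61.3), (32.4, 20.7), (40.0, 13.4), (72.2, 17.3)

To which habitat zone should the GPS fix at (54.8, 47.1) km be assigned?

Cast a ray rightward from (54.8, 47.1). For each polygon, the edges (by vertex number in listed order) whose endpoints lie on opposite sides of y = 47.1, where each meets that height, and whether that is right or left of the point:
Inner: 1–2 at x≈69.77 (right), 5–1 at x≈87.16 (right) → 2 crossings.
North: no edge straddles that height → 0 crossings.
East: 2–3 at x≈46.32 (left), 5–1 at x≈69.35 (right) → 1 crossing.
Only East has an odd count, so the point is inside East.

East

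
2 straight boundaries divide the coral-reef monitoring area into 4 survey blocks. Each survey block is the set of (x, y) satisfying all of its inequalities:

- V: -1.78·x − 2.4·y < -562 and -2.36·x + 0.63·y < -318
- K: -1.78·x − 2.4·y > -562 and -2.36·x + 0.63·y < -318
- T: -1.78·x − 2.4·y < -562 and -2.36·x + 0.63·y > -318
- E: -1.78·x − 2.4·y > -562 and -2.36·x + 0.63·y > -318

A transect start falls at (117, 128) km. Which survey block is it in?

E

-1.78·117 − 2.4·128 = -515.460, which is > -562
-2.36·117 + 0.63·128 = -195.480, which is > -318
This sign pattern matches E.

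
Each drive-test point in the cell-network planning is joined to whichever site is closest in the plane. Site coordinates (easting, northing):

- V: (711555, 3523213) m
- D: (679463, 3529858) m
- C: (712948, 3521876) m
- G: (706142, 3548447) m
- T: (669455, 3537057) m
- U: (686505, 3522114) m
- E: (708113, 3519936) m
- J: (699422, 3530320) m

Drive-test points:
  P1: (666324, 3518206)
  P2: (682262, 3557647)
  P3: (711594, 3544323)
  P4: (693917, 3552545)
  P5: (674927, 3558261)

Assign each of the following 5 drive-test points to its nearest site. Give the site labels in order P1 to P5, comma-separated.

D, T, G, G, T

P1 → D (d²=308402425.00)
P2 → T (d²=587967349.00)
P3 → G (d²=46731680.00)
P4 → G (d²=166244229.00)
P5 → T (d²=479552400.00)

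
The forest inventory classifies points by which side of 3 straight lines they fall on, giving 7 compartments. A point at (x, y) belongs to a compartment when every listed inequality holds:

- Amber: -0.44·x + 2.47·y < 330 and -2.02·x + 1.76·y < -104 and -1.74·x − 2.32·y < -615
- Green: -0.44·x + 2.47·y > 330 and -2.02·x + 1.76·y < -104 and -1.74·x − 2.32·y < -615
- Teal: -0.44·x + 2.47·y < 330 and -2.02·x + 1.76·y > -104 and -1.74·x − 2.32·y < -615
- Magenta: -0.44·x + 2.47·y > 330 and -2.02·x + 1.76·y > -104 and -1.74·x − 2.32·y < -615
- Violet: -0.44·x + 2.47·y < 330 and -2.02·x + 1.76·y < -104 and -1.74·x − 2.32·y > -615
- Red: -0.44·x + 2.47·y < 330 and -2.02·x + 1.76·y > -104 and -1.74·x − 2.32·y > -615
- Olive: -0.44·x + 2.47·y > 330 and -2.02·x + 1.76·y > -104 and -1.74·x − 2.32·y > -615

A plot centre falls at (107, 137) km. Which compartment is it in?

-0.44·107 + 2.47·137 = 291.310, which is < 330
-2.02·107 + 1.76·137 = 24.980, which is > -104
-1.74·107 − 2.32·137 = -504.020, which is > -615
This sign pattern matches Red.

Red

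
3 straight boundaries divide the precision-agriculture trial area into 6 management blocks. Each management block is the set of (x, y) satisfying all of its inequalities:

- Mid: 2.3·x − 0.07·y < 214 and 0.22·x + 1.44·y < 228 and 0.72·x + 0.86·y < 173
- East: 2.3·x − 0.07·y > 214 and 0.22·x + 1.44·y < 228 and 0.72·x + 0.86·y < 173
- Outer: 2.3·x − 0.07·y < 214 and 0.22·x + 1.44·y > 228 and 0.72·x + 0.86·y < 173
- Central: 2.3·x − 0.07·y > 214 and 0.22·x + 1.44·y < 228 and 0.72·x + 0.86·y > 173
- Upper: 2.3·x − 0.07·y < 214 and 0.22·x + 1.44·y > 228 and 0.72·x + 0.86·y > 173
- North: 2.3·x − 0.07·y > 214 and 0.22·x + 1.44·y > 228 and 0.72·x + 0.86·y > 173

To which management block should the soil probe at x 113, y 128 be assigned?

2.3·113 − 0.07·128 = 250.940, which is > 214
0.22·113 + 1.44·128 = 209.180, which is < 228
0.72·113 + 0.86·128 = 191.440, which is > 173
This sign pattern matches Central.

Central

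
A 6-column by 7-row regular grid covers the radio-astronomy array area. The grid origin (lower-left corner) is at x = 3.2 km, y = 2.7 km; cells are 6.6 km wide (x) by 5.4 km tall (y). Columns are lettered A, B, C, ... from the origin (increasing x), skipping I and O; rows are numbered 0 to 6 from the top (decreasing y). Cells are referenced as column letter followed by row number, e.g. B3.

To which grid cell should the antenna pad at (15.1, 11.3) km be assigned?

B5

Column index: ⌊(15.1 − 3.2) / 6.6⌋ = ⌊1.803⌋ = 1 → column B
Row offset from origin: ⌊(11.3 − 2.7) / 5.4⌋ = ⌊1.593⌋ = 1 → row 5 (counted from top)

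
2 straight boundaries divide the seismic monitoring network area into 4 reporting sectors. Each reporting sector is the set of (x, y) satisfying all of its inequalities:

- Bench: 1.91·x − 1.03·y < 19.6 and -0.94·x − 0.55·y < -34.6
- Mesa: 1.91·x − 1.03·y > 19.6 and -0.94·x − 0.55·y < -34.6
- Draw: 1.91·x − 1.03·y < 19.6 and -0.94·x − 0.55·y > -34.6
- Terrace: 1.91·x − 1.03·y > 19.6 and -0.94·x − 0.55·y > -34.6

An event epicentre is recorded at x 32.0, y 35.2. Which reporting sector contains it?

Mesa

1.91·32.0 − 1.03·35.2 = 24.864, which is > 19.6
-0.94·32.0 − 0.55·35.2 = -49.440, which is < -34.6
This sign pattern matches Mesa.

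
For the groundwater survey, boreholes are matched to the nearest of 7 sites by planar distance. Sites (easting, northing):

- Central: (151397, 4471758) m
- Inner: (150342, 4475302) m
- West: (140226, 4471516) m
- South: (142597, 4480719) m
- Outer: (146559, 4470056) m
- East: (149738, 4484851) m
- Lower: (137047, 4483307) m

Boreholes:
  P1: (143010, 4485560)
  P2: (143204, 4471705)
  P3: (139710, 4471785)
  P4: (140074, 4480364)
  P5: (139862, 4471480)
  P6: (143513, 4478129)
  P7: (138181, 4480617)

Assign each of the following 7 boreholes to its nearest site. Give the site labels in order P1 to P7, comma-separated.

P1 → South (d²=23605850.00)
P2 → West (d²=8904205.00)
P3 → West (d²=338617.00)
P4 → South (d²=6491554.00)
P5 → West (d²=133792.00)
P6 → South (d²=7547156.00)
P7 → Lower (d²=8522056.00)

South, West, West, South, West, South, Lower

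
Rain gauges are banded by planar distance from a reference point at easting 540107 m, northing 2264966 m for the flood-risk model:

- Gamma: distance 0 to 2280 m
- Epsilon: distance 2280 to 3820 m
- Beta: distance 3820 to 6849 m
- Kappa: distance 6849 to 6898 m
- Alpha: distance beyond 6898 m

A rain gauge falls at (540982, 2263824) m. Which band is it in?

Distance = √((540982−540107)² + (2263824−2264966)²) = √(765625.000 + 1304164.000) = 1438.676 m.
0 ≤ 1438.676 < 2280 → Gamma.

Gamma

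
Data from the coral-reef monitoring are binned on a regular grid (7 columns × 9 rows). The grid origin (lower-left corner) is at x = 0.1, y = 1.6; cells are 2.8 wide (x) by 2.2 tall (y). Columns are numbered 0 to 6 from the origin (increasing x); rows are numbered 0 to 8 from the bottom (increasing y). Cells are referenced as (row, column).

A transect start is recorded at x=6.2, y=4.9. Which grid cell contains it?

Column index: ⌊(6.2 − 0.1) / 2.8⌋ = ⌊2.179⌋ = 2
Row offset from origin: ⌊(4.9 − 1.6) / 2.2⌋ = ⌊1.500⌋ = 1 → row 1

(1, 2)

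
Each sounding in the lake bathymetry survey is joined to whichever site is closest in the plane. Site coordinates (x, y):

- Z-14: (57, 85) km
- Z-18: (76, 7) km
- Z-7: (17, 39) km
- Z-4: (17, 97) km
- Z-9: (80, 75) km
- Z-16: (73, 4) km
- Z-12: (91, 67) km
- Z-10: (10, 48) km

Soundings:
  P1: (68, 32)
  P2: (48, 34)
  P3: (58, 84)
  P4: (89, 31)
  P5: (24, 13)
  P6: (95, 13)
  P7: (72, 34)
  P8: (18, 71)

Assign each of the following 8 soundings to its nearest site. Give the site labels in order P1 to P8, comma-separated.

P1 → Z-18 (d²=689.00)
P2 → Z-7 (d²=986.00)
P3 → Z-14 (d²=2.00)
P4 → Z-18 (d²=745.00)
P5 → Z-7 (d²=725.00)
P6 → Z-18 (d²=397.00)
P7 → Z-18 (d²=745.00)
P8 → Z-10 (d²=593.00)

Z-18, Z-7, Z-14, Z-18, Z-7, Z-18, Z-18, Z-10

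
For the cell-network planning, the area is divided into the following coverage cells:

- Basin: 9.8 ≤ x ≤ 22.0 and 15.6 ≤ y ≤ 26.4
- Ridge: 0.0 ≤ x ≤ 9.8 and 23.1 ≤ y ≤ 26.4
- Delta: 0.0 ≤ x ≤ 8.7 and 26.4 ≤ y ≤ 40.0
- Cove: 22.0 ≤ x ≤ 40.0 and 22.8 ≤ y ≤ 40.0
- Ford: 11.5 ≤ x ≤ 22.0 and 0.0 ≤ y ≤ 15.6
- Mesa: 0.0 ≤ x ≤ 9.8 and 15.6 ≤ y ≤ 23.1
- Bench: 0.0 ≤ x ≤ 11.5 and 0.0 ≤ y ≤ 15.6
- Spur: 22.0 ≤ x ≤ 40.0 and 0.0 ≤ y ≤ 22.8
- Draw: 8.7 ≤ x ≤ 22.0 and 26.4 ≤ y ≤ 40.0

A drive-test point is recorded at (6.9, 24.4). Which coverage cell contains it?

The point has x = 6.9 and y = 24.4.
Only Ridge satisfies 0.0 ≤ x ≤ 9.8 and 23.1 ≤ y ≤ 26.4.

Ridge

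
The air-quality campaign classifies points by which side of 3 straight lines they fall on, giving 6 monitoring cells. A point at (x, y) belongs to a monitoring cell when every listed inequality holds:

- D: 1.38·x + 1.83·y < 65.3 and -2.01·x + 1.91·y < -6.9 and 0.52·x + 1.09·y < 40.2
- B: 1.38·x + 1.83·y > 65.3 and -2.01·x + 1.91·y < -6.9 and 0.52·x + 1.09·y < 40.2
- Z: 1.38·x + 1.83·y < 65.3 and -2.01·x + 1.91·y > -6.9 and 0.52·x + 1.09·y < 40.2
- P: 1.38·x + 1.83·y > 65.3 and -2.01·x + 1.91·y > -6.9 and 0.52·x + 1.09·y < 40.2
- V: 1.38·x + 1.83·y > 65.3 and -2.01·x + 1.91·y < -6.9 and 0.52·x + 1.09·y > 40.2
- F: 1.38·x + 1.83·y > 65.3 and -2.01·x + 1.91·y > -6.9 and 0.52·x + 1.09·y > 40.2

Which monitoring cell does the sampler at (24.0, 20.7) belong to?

1.38·24.0 + 1.83·20.7 = 71.001, which is > 65.3
-2.01·24.0 + 1.91·20.7 = -8.703, which is < -6.9
0.52·24.0 + 1.09·20.7 = 35.043, which is < 40.2
This sign pattern matches B.

B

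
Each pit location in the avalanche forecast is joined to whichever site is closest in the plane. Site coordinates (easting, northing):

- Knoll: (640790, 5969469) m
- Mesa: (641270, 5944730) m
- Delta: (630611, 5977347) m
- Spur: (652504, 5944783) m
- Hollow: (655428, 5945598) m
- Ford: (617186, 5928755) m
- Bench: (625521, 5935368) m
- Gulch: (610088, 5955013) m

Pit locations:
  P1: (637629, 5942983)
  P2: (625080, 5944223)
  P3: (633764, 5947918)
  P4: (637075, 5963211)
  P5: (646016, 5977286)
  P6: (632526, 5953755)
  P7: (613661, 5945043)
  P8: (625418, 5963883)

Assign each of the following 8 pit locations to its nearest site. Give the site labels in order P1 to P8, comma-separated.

Mesa, Bench, Mesa, Knoll, Knoll, Mesa, Gulch, Delta

P1 → Mesa (d²=16308890.00)
P2 → Bench (d²=78605506.00)
P3 → Mesa (d²=66503380.00)
P4 → Knoll (d²=52963789.00)
P5 → Knoll (d²=88416565.00)
P6 → Mesa (d²=157908161.00)
P7 → Gulch (d²=112167229.00)
P8 → Delta (d²=208246545.00)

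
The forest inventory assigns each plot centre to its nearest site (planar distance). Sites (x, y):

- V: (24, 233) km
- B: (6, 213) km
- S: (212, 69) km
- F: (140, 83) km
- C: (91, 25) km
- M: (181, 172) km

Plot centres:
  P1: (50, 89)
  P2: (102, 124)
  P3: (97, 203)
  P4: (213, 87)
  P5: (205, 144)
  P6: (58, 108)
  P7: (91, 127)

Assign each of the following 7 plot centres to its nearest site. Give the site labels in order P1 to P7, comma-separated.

C, F, V, S, M, F, F

P1 → C (d²=5777.00)
P2 → F (d²=3125.00)
P3 → V (d²=6229.00)
P4 → S (d²=325.00)
P5 → M (d²=1360.00)
P6 → F (d²=7349.00)
P7 → F (d²=4337.00)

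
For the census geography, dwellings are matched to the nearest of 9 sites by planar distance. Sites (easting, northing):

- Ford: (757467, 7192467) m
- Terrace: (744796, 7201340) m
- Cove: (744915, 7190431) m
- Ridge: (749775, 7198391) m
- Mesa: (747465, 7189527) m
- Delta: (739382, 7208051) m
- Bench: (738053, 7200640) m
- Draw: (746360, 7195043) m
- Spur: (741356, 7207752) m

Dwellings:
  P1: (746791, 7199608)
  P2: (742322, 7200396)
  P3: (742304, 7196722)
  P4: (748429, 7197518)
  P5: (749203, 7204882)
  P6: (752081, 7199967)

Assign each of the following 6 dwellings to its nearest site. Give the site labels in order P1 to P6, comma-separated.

P1 → Terrace (d²=6979849.00)
P2 → Terrace (d²=7011812.00)
P3 → Draw (d²=19270177.00)
P4 → Ridge (d²=2573845.00)
P5 → Terrace (d²=31967413.00)
P6 → Ridge (d²=7801412.00)

Terrace, Terrace, Draw, Ridge, Terrace, Ridge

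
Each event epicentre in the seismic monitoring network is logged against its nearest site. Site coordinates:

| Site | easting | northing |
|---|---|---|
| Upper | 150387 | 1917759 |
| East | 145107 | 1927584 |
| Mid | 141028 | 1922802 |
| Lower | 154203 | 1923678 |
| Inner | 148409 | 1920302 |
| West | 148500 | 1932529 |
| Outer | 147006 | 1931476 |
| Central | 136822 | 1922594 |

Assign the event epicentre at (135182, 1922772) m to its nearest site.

Squared distances to each site:
Upper: 256322194.000; East: 121660969.000; Mid: 34176616.000; Lower: 362619277.000; Inner: 181054429.000; West: 272568173.000; Outer: 215566592.000; Central: 2721284.000.
Minimum at Central.

Central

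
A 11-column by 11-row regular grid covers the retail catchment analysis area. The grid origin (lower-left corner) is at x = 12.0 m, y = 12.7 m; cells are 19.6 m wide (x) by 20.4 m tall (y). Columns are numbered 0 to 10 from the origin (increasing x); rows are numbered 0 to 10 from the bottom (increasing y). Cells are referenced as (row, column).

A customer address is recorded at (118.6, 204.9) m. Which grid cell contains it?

Column index: ⌊(118.6 − 12.0) / 19.6⌋ = ⌊5.439⌋ = 5
Row offset from origin: ⌊(204.9 − 12.7) / 20.4⌋ = ⌊9.422⌋ = 9 → row 9

(9, 5)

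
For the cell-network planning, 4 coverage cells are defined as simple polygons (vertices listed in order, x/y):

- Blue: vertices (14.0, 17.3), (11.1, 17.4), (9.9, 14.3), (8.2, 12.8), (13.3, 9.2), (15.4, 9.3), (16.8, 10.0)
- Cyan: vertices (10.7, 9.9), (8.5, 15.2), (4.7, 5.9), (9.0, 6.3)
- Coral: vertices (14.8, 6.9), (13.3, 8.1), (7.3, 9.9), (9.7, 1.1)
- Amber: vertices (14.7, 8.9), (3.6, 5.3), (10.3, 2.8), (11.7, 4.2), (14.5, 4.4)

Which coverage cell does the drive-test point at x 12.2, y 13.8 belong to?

Blue

Cast a ray rightward from (12.2, 13.8). For each polygon, the edges (by vertex number in listed order) whose endpoints lie on opposite sides of y = 13.8, where each meets that height, and whether that is right or left of the point:
Blue: 3–4 at x≈9.33 (left), 7–1 at x≈15.34 (right) → 1 crossing.
Cyan: 1–2 at x≈9.08 (left), 2–3 at x≈7.93 (left) → 0 crossings.
Coral: no edge straddles that height → 0 crossings.
Amber: no edge straddles that height → 0 crossings.
Only Blue has an odd count, so the point is inside Blue.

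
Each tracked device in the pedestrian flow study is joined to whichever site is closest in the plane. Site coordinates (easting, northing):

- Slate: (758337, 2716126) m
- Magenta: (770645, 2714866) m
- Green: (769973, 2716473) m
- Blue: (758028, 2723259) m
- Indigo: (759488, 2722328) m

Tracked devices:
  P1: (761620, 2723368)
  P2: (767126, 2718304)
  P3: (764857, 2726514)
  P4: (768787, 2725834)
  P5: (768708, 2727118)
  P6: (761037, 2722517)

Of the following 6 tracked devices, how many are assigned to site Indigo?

P1 → Indigo
P2 → Green
P3 → Indigo
P4 → Green
P5 → Indigo
P6 → Indigo
4 of the 6 go to Indigo.

4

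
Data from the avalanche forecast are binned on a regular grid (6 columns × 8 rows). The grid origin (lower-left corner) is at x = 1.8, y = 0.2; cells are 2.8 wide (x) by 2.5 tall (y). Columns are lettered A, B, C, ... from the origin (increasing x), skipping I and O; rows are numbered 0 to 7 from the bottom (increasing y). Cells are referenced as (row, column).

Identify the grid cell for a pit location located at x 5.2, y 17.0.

(6, B)

Column index: ⌊(5.2 − 1.8) / 2.8⌋ = ⌊1.214⌋ = 1 → column B
Row offset from origin: ⌊(17.0 − 0.2) / 2.5⌋ = ⌊6.720⌋ = 6 → row 6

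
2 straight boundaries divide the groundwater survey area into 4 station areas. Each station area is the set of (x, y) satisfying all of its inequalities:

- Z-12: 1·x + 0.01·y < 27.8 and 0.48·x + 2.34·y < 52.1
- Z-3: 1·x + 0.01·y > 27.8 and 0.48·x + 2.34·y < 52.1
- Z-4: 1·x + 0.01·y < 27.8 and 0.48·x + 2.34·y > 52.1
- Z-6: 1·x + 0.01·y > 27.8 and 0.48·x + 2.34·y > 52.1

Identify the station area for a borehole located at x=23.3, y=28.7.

1·23.3 + 0.01·28.7 = 23.587, which is < 27.8
0.48·23.3 + 2.34·28.7 = 78.342, which is > 52.1
This sign pattern matches Z-4.

Z-4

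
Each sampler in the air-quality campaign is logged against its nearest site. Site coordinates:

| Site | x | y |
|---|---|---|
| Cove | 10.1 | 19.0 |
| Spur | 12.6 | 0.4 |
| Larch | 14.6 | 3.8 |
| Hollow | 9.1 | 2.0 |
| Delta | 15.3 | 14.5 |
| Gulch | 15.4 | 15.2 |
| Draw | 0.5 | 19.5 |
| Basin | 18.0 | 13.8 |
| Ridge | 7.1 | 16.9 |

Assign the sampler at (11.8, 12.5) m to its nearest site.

Delta

Squared distances to each site:
Cove: 45.140; Spur: 147.050; Larch: 83.530; Hollow: 117.540; Delta: 16.250; Gulch: 20.250; Draw: 176.690; Basin: 40.130; Ridge: 41.450.
Minimum at Delta.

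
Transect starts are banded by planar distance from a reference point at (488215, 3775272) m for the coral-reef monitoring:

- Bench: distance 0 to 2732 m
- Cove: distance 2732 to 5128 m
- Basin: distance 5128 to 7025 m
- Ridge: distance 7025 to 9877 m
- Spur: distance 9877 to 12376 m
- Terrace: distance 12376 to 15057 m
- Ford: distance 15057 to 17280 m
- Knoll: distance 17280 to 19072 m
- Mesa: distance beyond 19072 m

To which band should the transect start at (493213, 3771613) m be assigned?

Basin

Distance = √((493213−488215)² + (3771613−3775272)²) = √(24980004.000 + 13388281.000) = 6194.214 m.
5128 ≤ 6194.214 < 7025 → Basin.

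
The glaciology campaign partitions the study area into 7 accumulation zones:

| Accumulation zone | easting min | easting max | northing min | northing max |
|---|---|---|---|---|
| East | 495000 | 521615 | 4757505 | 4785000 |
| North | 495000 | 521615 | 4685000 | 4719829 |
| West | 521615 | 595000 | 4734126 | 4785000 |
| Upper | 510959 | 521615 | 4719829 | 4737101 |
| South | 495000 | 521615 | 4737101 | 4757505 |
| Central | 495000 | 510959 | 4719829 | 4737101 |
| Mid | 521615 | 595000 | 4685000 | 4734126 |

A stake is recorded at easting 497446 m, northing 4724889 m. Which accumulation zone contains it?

Central

The point has easting = 497446 and northing = 4724889.
Only Central satisfies 495000 ≤ easting ≤ 510959 and 4719829 ≤ northing ≤ 4737101.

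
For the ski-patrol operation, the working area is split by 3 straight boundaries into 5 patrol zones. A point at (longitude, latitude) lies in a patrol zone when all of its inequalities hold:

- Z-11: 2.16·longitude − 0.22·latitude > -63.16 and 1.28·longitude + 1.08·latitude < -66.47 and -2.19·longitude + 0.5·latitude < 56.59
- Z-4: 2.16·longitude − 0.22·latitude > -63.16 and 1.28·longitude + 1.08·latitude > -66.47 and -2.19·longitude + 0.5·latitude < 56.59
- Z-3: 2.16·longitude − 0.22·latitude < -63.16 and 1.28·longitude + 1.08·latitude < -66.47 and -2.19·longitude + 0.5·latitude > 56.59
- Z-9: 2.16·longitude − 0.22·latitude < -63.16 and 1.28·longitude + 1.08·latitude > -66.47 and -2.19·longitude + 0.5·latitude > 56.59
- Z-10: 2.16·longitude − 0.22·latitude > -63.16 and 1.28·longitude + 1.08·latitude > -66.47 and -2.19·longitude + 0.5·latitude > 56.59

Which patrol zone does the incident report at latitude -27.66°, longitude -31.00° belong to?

Z-11

2.16·-31.00 − 0.22·-27.66 = -60.875, which is > -63.16
1.28·-31.00 + 1.08·-27.66 = -69.553, which is < -66.47
-2.19·-31.00 + 0.5·-27.66 = 54.060, which is < 56.59
This sign pattern matches Z-11.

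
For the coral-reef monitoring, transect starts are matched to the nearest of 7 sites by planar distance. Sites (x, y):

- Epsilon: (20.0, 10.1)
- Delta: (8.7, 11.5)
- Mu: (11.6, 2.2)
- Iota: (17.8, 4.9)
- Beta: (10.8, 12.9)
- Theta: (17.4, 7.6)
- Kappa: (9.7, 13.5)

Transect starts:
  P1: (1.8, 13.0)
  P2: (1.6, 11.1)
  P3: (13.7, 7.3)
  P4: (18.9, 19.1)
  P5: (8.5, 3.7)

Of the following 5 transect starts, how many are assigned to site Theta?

P1 → Delta
P2 → Delta
P3 → Theta
P4 → Epsilon
P5 → Mu
1 of the 5 goes to Theta.

1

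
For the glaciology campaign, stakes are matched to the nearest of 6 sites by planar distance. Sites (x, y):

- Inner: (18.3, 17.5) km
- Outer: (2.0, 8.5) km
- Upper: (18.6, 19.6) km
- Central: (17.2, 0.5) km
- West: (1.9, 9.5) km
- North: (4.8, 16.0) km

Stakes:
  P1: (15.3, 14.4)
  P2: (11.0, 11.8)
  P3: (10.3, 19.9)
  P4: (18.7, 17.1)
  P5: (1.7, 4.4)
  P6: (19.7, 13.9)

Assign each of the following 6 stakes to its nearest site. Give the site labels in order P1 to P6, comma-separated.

P1 → Inner (d²=18.61)
P2 → North (d²=56.08)
P3 → North (d²=45.46)
P4 → Inner (d²=0.32)
P5 → Outer (d²=16.90)
P6 → Inner (d²=14.92)

Inner, North, North, Inner, Outer, Inner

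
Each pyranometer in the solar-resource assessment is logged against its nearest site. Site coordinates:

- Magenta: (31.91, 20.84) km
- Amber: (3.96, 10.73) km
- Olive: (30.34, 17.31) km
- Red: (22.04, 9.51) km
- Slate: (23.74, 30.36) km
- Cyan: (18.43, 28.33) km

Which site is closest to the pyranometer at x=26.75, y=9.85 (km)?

Red

Squared distances to each site:
Magenta: 147.406; Amber: 520.159; Olive: 68.540; Red: 22.300; Slate: 429.720; Cyan: 410.733.
Minimum at Red.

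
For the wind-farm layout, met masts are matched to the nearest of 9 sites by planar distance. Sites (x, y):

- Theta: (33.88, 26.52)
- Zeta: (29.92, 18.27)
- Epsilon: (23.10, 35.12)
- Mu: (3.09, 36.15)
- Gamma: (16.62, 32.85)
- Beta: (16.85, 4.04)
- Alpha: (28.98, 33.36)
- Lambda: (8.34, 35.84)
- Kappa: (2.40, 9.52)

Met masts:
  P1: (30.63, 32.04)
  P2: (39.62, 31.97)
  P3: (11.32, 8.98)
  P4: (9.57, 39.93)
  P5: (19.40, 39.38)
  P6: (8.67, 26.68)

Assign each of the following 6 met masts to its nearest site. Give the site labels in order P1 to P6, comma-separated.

Alpha, Theta, Beta, Lambda, Epsilon, Lambda

P1 → Alpha (d²=4.46)
P2 → Theta (d²=62.65)
P3 → Beta (d²=54.98)
P4 → Lambda (d²=18.24)
P5 → Epsilon (d²=31.84)
P6 → Lambda (d²=84.01)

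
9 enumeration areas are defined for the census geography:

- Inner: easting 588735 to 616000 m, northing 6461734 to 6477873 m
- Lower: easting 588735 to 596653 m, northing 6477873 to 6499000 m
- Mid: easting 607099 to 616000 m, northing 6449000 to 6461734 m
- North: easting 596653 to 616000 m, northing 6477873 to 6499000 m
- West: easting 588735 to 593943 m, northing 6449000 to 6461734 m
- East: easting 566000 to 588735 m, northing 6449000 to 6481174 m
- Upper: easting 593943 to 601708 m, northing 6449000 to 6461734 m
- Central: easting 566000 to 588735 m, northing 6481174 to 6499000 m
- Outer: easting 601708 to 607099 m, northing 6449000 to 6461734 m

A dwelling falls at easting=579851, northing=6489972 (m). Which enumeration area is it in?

Central

The point has easting = 579851 and northing = 6489972.
Only Central satisfies 566000 ≤ easting ≤ 588735 and 6481174 ≤ northing ≤ 6499000.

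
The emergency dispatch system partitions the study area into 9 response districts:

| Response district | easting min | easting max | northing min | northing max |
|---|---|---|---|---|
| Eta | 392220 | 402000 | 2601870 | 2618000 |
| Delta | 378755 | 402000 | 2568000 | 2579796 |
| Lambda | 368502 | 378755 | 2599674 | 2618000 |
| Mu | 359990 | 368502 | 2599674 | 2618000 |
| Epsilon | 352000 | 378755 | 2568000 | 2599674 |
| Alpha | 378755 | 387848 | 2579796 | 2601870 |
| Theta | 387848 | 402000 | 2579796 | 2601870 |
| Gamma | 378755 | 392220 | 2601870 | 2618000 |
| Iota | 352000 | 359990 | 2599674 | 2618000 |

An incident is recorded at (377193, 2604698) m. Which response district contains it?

The point has easting = 377193 and northing = 2604698.
Only Lambda satisfies 368502 ≤ easting ≤ 378755 and 2599674 ≤ northing ≤ 2618000.

Lambda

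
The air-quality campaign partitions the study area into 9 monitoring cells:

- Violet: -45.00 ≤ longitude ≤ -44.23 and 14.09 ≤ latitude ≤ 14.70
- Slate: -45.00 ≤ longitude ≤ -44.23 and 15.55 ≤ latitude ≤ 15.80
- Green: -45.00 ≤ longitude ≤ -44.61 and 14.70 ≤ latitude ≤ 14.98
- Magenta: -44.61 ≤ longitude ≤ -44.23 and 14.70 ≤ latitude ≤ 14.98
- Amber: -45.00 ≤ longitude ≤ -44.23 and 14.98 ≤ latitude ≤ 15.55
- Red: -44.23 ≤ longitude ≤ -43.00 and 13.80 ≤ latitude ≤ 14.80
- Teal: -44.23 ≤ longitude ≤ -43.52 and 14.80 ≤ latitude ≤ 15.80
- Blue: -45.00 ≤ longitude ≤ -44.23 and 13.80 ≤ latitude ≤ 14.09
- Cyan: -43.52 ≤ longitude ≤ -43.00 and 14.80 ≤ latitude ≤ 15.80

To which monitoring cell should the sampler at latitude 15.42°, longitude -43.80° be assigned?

Teal

The point has longitude = -43.80 and latitude = 15.42.
Only Teal satisfies -44.23 ≤ longitude ≤ -43.52 and 14.80 ≤ latitude ≤ 15.80.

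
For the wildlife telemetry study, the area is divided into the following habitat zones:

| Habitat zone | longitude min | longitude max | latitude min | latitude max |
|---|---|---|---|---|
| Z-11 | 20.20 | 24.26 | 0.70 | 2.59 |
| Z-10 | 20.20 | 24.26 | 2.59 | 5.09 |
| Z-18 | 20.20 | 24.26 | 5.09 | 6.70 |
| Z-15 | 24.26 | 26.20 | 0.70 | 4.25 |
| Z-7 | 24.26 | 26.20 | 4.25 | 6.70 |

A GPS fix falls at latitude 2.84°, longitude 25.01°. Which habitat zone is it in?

Z-15

The point has longitude = 25.01 and latitude = 2.84.
Only Z-15 satisfies 24.26 ≤ longitude ≤ 26.20 and 0.70 ≤ latitude ≤ 4.25.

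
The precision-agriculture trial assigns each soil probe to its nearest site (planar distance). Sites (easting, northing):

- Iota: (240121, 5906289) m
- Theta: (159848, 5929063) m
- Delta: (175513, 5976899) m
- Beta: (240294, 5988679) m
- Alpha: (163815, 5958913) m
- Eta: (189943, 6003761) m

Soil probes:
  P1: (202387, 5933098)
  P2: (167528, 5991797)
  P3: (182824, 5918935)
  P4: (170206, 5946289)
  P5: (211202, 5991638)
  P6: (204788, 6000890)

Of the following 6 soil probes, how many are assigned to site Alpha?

1

P1 → Theta
P2 → Delta
P3 → Theta
P4 → Alpha
P5 → Eta
P6 → Eta
1 of the 6 goes to Alpha.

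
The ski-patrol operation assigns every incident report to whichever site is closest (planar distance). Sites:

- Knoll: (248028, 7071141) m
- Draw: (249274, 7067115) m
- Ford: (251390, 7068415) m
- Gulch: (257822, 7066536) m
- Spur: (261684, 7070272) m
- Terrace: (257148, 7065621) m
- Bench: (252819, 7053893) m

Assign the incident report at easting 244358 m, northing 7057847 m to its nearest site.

Squared distances to each site:
Knoll: 190199336.000; Draw: 110062880.000; Ford: 161131648.000; Gulch: 256778017.000; Spur: 454570901.000; Terrace: 224019176.000; Bench: 87222637.000.
Minimum at Bench.

Bench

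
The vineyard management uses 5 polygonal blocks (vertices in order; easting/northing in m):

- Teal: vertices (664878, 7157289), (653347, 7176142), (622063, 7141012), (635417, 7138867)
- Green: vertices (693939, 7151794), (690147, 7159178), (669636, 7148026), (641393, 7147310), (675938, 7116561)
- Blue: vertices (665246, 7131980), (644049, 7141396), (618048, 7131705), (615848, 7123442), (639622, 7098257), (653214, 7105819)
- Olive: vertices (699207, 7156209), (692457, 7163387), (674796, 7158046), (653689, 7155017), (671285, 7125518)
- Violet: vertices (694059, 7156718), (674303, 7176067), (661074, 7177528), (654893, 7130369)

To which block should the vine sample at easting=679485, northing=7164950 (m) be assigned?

Violet

Cast a ray rightward from (679485, 7164950). For each polygon, the edges (by vertex number in listed order) whose endpoints lie on opposite sides of northing = 7164950, where each meets that height, and whether that is right or left of the point:
Teal: 1–2 at easting≈660192.3 (left), 2–3 at easting≈643380.3 (left) → 0 crossings.
Green: no edge straddles that height → 0 crossings.
Blue: no edge straddles that height → 0 crossings.
Olive: no edge straddles that height → 0 crossings.
Violet: 1–2 at easting≈685653.8 (right), 3–4 at easting≈659425.4 (left) → 1 crossing.
Only Violet has an odd count, so the point is inside Violet.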